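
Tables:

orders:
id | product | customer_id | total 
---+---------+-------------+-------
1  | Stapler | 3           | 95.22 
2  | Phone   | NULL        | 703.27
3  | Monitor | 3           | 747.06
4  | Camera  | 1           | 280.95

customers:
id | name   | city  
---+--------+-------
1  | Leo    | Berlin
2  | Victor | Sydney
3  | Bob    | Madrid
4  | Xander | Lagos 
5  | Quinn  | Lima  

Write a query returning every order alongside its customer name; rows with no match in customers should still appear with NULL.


LEFT JOIN keeps every row from orders (the left table); where customer_id has no match in customers, the customer columns become NULL. Walk through each order:
  - order 1 (Stapler): customer_id=3 -> matches Bob
  - order 2 (Phone): customer_id=NULL, no match -> kept with NULL
  - order 3 (Monitor): customer_id=3 -> matches Bob
  - order 4 (Camera): customer_id=1 -> matches Leo
All 4 rows appear; 1 has NULL customer.

SQL:
SELECT a.product, b.name AS customer
FROM orders a
LEFT JOIN customers b ON a.customer_id = b.id

Result:
product | customer
--------+---------
Stapler | Bob     
Phone   | NULL    
Monitor | Bob     
Camera  | Leo     


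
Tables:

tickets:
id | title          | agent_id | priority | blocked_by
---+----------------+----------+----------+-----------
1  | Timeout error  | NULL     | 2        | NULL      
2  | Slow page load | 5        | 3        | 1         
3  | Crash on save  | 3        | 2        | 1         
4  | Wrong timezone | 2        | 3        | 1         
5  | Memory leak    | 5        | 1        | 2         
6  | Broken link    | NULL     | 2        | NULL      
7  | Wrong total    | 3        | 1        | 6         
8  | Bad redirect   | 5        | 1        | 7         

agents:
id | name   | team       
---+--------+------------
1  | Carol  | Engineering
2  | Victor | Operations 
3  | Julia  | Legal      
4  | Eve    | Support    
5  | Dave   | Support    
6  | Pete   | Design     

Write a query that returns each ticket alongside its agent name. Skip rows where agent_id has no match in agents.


INNER JOIN keeps only tickets rows whose agent_id matches an id in agents. Walk through each ticket:
  - ticket 1 (Timeout error): agent_id=NULL, no match -> dropped
  - ticket 2 (Slow page load): agent_id=5 -> matches Dave
  - ticket 3 (Crash on save): agent_id=3 -> matches Julia
  - ticket 4 (Wrong timezone): agent_id=2 -> matches Victor
  - ticket 5 (Memory leak): agent_id=5 -> matches Dave
  - ticket 6 (Broken link): agent_id=NULL, no match -> dropped
  - ticket 7 (Wrong total): agent_id=3 -> matches Julia
  - ticket 8 (Bad redirect): agent_id=5 -> matches Dave
So 2 of 8 rows are dropped.

SQL:
SELECT a.title, b.name AS agent
FROM tickets a
INNER JOIN agents b ON a.agent_id = b.id

Result:
title          | agent 
---------------+-------
Slow page load | Dave  
Crash on save  | Julia 
Wrong timezone | Victor
Memory leak    | Dave  
Wrong total    | Julia 
Bad redirect   | Dave  


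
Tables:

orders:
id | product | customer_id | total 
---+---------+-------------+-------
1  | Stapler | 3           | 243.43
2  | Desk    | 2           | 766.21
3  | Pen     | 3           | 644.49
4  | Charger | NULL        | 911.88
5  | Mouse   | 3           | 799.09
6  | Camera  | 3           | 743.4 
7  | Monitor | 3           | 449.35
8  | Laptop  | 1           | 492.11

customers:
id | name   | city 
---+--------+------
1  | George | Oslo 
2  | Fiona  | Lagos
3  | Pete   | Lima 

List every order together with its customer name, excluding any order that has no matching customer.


INNER JOIN keeps only orders rows whose customer_id matches an id in customers. Walk through each order:
  - order 1 (Stapler): customer_id=3 -> matches Pete
  - order 2 (Desk): customer_id=2 -> matches Fiona
  - order 3 (Pen): customer_id=3 -> matches Pete
  - order 4 (Charger): customer_id=NULL, no match -> dropped
  - order 5 (Mouse): customer_id=3 -> matches Pete
  - order 6 (Camera): customer_id=3 -> matches Pete
  - order 7 (Monitor): customer_id=3 -> matches Pete
  - order 8 (Laptop): customer_id=1 -> matches George
So 1 of 8 rows is dropped.

SQL:
SELECT a.product, b.name AS customer
FROM orders a
INNER JOIN customers b ON a.customer_id = b.id

Result:
product | customer
--------+---------
Stapler | Pete    
Desk    | Fiona   
Pen     | Pete    
Mouse   | Pete    
Camera  | Pete    
Monitor | Pete    
Laptop  | George  


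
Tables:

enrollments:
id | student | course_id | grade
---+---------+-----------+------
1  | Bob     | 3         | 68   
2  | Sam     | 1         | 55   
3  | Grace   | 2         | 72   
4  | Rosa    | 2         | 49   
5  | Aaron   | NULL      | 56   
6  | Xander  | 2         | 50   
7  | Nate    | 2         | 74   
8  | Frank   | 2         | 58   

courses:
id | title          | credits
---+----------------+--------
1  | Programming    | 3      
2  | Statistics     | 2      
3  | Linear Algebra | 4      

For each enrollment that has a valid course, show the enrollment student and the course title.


INNER JOIN keeps only enrollments rows whose course_id matches an id in courses. Walk through each enrollment:
  - enrollment 1 (Bob): course_id=3 -> matches Linear Algebra
  - enrollment 2 (Sam): course_id=1 -> matches Programming
  - enrollment 3 (Grace): course_id=2 -> matches Statistics
  - enrollment 4 (Rosa): course_id=2 -> matches Statistics
  - enrollment 5 (Aaron): course_id=NULL, no match -> dropped
  - enrollment 6 (Xander): course_id=2 -> matches Statistics
  - enrollment 7 (Nate): course_id=2 -> matches Statistics
  - enrollment 8 (Frank): course_id=2 -> matches Statistics
So 1 of 8 rows is dropped.

SQL:
SELECT a.student, b.title AS course
FROM enrollments a
INNER JOIN courses b ON a.course_id = b.id

Result:
student | course        
--------+---------------
Bob     | Linear Algebra
Sam     | Programming   
Grace   | Statistics    
Rosa    | Statistics    
Xander  | Statistics    
Nate    | Statistics    
Frank   | Statistics    


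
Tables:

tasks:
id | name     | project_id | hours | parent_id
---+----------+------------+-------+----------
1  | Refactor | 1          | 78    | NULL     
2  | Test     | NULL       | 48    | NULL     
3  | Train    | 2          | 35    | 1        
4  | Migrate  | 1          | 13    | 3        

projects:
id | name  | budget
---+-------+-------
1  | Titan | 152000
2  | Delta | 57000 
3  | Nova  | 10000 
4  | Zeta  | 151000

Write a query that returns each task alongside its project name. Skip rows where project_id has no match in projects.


INNER JOIN keeps only tasks rows whose project_id matches an id in projects. Walk through each task:
  - task 1 (Refactor): project_id=1 -> matches Titan
  - task 2 (Test): project_id=NULL, no match -> dropped
  - task 3 (Train): project_id=2 -> matches Delta
  - task 4 (Migrate): project_id=1 -> matches Titan
So 1 of 4 rows is dropped.

SQL:
SELECT a.name, b.name AS project
FROM tasks a
INNER JOIN projects b ON a.project_id = b.id

Result:
name     | project
---------+--------
Refactor | Titan  
Train    | Delta  
Migrate  | Titan  


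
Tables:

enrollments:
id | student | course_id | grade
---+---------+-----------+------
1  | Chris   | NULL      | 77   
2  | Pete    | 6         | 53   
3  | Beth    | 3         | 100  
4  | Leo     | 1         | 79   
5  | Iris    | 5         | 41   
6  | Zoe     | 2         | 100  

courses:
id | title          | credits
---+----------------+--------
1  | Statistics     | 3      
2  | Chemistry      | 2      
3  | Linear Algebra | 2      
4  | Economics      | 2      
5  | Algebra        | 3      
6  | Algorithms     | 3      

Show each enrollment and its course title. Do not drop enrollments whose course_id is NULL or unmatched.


LEFT JOIN keeps every row from enrollments (the left table); where course_id has no match in courses, the course columns become NULL. Walk through each enrollment:
  - enrollment 1 (Chris): course_id=NULL, no match -> kept with NULL
  - enrollment 2 (Pete): course_id=6 -> matches Algorithms
  - enrollment 3 (Beth): course_id=3 -> matches Linear Algebra
  - enrollment 4 (Leo): course_id=1 -> matches Statistics
  - enrollment 5 (Iris): course_id=5 -> matches Algebra
  - enrollment 6 (Zoe): course_id=2 -> matches Chemistry
All 6 rows appear; 1 has NULL course.

SQL:
SELECT a.student, b.title AS course
FROM enrollments a
LEFT JOIN courses b ON a.course_id = b.id

Result:
student | course        
--------+---------------
Chris   | NULL          
Pete    | Algorithms    
Beth    | Linear Algebra
Leo     | Statistics    
Iris    | Algebra       
Zoe     | Chemistry     


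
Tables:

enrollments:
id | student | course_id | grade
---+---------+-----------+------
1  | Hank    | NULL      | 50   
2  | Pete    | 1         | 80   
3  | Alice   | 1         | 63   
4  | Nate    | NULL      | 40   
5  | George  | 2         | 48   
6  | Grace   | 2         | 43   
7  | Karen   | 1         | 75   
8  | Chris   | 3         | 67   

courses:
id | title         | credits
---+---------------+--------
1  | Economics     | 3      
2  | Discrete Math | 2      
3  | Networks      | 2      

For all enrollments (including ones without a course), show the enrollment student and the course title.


LEFT JOIN keeps every row from enrollments (the left table); where course_id has no match in courses, the course columns become NULL. Walk through each enrollment:
  - enrollment 1 (Hank): course_id=NULL, no match -> kept with NULL
  - enrollment 2 (Pete): course_id=1 -> matches Economics
  - enrollment 3 (Alice): course_id=1 -> matches Economics
  - enrollment 4 (Nate): course_id=NULL, no match -> kept with NULL
  - enrollment 5 (George): course_id=2 -> matches Discrete Math
  - enrollment 6 (Grace): course_id=2 -> matches Discrete Math
  - enrollment 7 (Karen): course_id=1 -> matches Economics
  - enrollment 8 (Chris): course_id=3 -> matches Networks
All 8 rows appear; 2 have NULL course.

SQL:
SELECT a.student, b.title AS course
FROM enrollments a
LEFT JOIN courses b ON a.course_id = b.id

Result:
student | course       
--------+--------------
Hank    | NULL         
Pete    | Economics    
Alice   | Economics    
Nate    | NULL         
George  | Discrete Math
Grace   | Discrete Math
Karen   | Economics    
Chris   | Networks     


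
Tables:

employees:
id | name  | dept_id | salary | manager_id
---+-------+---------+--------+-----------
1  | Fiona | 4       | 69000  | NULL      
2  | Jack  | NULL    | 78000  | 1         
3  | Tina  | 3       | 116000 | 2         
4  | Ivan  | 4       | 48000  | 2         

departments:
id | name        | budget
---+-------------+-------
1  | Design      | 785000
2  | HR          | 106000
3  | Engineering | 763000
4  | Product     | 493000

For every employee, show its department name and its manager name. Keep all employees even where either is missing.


Two LEFT JOINs from the same base table employees: one to departments via dept_id, one to employees itself via manager_id. Both are LEFT so every employee is preserved.
Match against departments:
  - employee 1 (Fiona): dept_id=4 -> matches Product
  - employee 2 (Jack): dept_id=NULL, no match -> kept with NULL
  - employee 3 (Tina): dept_id=3 -> matches Engineering
  - employee 4 (Ivan): dept_id=4 -> matches Product
Match against employees (self):
  - employee 1 (Fiona): manager_id=NULL -> NULL
  - employee 2 (Jack): manager_id=1 -> Fiona
  - employee 3 (Tina): manager_id=2 -> Jack
  - employee 4 (Ivan): manager_id=2 -> Jack

SQL:
SELECT a.name, b.name AS department, c.name AS manager
FROM employees a
LEFT JOIN departments b ON a.dept_id = b.id
LEFT JOIN employees c ON a.manager_id = c.id

Result:
name  | department  | manager
------+-------------+--------
Fiona | Product     | NULL   
Jack  | NULL        | Fiona  
Tina  | Engineering | Jack   
Ivan  | Product     | Jack   


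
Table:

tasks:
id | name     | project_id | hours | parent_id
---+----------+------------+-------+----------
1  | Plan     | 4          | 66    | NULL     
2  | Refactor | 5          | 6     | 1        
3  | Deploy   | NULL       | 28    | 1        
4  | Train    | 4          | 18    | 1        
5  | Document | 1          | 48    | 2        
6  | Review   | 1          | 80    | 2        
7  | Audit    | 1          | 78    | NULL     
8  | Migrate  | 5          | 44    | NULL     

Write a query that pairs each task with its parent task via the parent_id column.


This is a self-join: tasks is joined to a second copy of itself, matching each row's parent_id to another row's id. Use LEFT JOIN so rows with parent_id=NULL are kept.
  - task 1 (Plan): parent_id=NULL -> NULL
  - task 2 (Refactor): parent_id=1 -> Plan
  - task 3 (Deploy): parent_id=1 -> Plan
  - task 4 (Train): parent_id=1 -> Plan
  - task 5 (Document): parent_id=2 -> Refactor
  - task 6 (Review): parent_id=2 -> Refactor
  - task 7 (Audit): parent_id=NULL -> NULL
  - task 8 (Migrate): parent_id=NULL -> NULL

SQL:
SELECT a.name AS item, b.name AS parent
FROM tasks a
LEFT JOIN tasks b ON a.parent_id = b.id

Result:
item     | parent  
---------+---------
Plan     | NULL    
Refactor | Plan    
Deploy   | Plan    
Train    | Plan    
Document | Refactor
Review   | Refactor
Audit    | NULL    
Migrate  | NULL    


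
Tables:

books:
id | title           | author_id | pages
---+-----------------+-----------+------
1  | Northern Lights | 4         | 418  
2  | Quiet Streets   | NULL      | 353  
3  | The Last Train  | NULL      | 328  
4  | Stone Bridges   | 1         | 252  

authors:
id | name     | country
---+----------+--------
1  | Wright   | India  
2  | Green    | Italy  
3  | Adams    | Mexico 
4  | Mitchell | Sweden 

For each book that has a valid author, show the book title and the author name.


INNER JOIN keeps only books rows whose author_id matches an id in authors. Walk through each book:
  - book 1 (Northern Lights): author_id=4 -> matches Mitchell
  - book 2 (Quiet Streets): author_id=NULL, no match -> dropped
  - book 3 (The Last Train): author_id=NULL, no match -> dropped
  - book 4 (Stone Bridges): author_id=1 -> matches Wright
So 2 of 4 rows are dropped.

SQL:
SELECT a.title, b.name AS author
FROM books a
INNER JOIN authors b ON a.author_id = b.id

Result:
title           | author  
----------------+---------
Northern Lights | Mitchell
Stone Bridges   | Wright  


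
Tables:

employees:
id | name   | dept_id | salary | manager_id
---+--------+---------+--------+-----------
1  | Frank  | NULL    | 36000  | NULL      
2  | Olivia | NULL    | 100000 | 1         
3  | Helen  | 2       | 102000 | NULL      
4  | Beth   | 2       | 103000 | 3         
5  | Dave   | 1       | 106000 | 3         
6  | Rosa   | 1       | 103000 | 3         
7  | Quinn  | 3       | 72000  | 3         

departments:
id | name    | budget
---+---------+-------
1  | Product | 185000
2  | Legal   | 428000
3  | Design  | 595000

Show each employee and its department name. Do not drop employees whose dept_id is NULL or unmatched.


LEFT JOIN keeps every row from employees (the left table); where dept_id has no match in departments, the department columns become NULL. Walk through each employee:
  - employee 1 (Frank): dept_id=NULL, no match -> kept with NULL
  - employee 2 (Olivia): dept_id=NULL, no match -> kept with NULL
  - employee 3 (Helen): dept_id=2 -> matches Legal
  - employee 4 (Beth): dept_id=2 -> matches Legal
  - employee 5 (Dave): dept_id=1 -> matches Product
  - employee 6 (Rosa): dept_id=1 -> matches Product
  - employee 7 (Quinn): dept_id=3 -> matches Design
All 7 rows appear; 2 have NULL department.

SQL:
SELECT a.name, b.name AS department
FROM employees a
LEFT JOIN departments b ON a.dept_id = b.id

Result:
name   | department
-------+-----------
Frank  | NULL      
Olivia | NULL      
Helen  | Legal     
Beth   | Legal     
Dave   | Product   
Rosa   | Product   
Quinn  | Design    


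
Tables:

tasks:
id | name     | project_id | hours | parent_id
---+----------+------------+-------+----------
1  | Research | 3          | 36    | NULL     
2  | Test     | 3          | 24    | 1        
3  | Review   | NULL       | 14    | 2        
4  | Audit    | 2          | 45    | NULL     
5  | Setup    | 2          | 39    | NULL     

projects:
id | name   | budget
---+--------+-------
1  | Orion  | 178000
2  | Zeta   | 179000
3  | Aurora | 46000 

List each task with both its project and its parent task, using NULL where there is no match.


Two LEFT JOINs from the same base table tasks: one to projects via project_id, one to tasks itself via parent_id. Both are LEFT so every task is preserved.
Match against projects:
  - task 1 (Research): project_id=3 -> matches Aurora
  - task 2 (Test): project_id=3 -> matches Aurora
  - task 3 (Review): project_id=NULL, no match -> kept with NULL
  - task 4 (Audit): project_id=2 -> matches Zeta
  - task 5 (Setup): project_id=2 -> matches Zeta
Match against tasks (self):
  - task 1 (Research): parent_id=NULL -> NULL
  - task 2 (Test): parent_id=1 -> Research
  - task 3 (Review): parent_id=2 -> Test
  - task 4 (Audit): parent_id=NULL -> NULL
  - task 5 (Setup): parent_id=NULL -> NULL

SQL:
SELECT a.name, b.name AS project, c.name AS parent
FROM tasks a
LEFT JOIN projects b ON a.project_id = b.id
LEFT JOIN tasks c ON a.parent_id = c.id

Result:
name     | project | parent  
---------+---------+---------
Research | Aurora  | NULL    
Test     | Aurora  | Research
Review   | NULL    | Test    
Audit    | Zeta    | NULL    
Setup    | Zeta    | NULL    


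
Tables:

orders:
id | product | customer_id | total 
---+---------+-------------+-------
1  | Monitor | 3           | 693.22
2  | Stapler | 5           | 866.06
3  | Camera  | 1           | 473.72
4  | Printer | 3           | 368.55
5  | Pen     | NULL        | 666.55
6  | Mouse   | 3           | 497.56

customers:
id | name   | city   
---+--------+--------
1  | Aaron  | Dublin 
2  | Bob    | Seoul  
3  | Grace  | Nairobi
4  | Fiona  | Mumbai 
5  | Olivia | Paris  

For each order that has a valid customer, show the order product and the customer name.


INNER JOIN keeps only orders rows whose customer_id matches an id in customers. Walk through each order:
  - order 1 (Monitor): customer_id=3 -> matches Grace
  - order 2 (Stapler): customer_id=5 -> matches Olivia
  - order 3 (Camera): customer_id=1 -> matches Aaron
  - order 4 (Printer): customer_id=3 -> matches Grace
  - order 5 (Pen): customer_id=NULL, no match -> dropped
  - order 6 (Mouse): customer_id=3 -> matches Grace
So 1 of 6 rows is dropped.

SQL:
SELECT a.product, b.name AS customer
FROM orders a
INNER JOIN customers b ON a.customer_id = b.id

Result:
product | customer
--------+---------
Monitor | Grace   
Stapler | Olivia  
Camera  | Aaron   
Printer | Grace   
Mouse   | Grace   


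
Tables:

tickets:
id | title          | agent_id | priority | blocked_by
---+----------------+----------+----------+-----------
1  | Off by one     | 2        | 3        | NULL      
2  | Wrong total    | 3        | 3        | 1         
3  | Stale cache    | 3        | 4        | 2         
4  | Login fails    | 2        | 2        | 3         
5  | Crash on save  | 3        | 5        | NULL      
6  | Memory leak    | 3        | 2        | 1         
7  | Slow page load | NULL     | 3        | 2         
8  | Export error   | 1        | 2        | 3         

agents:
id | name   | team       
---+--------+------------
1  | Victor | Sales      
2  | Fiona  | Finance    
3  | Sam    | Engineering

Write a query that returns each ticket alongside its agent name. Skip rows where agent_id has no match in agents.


INNER JOIN keeps only tickets rows whose agent_id matches an id in agents. Walk through each ticket:
  - ticket 1 (Off by one): agent_id=2 -> matches Fiona
  - ticket 2 (Wrong total): agent_id=3 -> matches Sam
  - ticket 3 (Stale cache): agent_id=3 -> matches Sam
  - ticket 4 (Login fails): agent_id=2 -> matches Fiona
  - ticket 5 (Crash on save): agent_id=3 -> matches Sam
  - ticket 6 (Memory leak): agent_id=3 -> matches Sam
  - ticket 7 (Slow page load): agent_id=NULL, no match -> dropped
  - ticket 8 (Export error): agent_id=1 -> matches Victor
So 1 of 8 rows is dropped.

SQL:
SELECT a.title, b.name AS agent
FROM tickets a
INNER JOIN agents b ON a.agent_id = b.id

Result:
title         | agent 
--------------+-------
Off by one    | Fiona 
Wrong total   | Sam   
Stale cache   | Sam   
Login fails   | Fiona 
Crash on save | Sam   
Memory leak   | Sam   
Export error  | Victor


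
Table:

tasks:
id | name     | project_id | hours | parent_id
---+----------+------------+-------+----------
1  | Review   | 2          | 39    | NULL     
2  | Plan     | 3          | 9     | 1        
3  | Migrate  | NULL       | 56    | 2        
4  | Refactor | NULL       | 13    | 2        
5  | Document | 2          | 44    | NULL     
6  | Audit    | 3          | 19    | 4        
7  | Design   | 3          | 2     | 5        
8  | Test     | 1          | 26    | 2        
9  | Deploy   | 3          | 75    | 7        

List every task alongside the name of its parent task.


This is a self-join: tasks is joined to a second copy of itself, matching each row's parent_id to another row's id. Use LEFT JOIN so rows with parent_id=NULL are kept.
  - task 1 (Review): parent_id=NULL -> NULL
  - task 2 (Plan): parent_id=1 -> Review
  - task 3 (Migrate): parent_id=2 -> Plan
  - task 4 (Refactor): parent_id=2 -> Plan
  - task 5 (Document): parent_id=NULL -> NULL
  - task 6 (Audit): parent_id=4 -> Refactor
  - task 7 (Design): parent_id=5 -> Document
  - task 8 (Test): parent_id=2 -> Plan
  - task 9 (Deploy): parent_id=7 -> Design

SQL:
SELECT a.name AS item, b.name AS parent
FROM tasks a
LEFT JOIN tasks b ON a.parent_id = b.id

Result:
item     | parent  
---------+---------
Review   | NULL    
Plan     | Review  
Migrate  | Plan    
Refactor | Plan    
Document | NULL    
Audit    | Refactor
Design   | Document
Test     | Plan    
Deploy   | Design  


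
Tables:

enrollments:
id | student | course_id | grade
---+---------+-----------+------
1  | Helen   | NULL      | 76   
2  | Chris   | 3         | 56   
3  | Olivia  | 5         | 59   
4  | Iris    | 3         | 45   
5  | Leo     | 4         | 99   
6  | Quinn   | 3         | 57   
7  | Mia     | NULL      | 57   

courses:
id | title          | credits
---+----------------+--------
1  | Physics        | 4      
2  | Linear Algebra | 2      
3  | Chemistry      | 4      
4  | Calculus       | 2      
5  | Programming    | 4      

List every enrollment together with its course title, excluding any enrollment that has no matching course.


INNER JOIN keeps only enrollments rows whose course_id matches an id in courses. Walk through each enrollment:
  - enrollment 1 (Helen): course_id=NULL, no match -> dropped
  - enrollment 2 (Chris): course_id=3 -> matches Chemistry
  - enrollment 3 (Olivia): course_id=5 -> matches Programming
  - enrollment 4 (Iris): course_id=3 -> matches Chemistry
  - enrollment 5 (Leo): course_id=4 -> matches Calculus
  - enrollment 6 (Quinn): course_id=3 -> matches Chemistry
  - enrollment 7 (Mia): course_id=NULL, no match -> dropped
So 2 of 7 rows are dropped.

SQL:
SELECT a.student, b.title AS course
FROM enrollments a
INNER JOIN courses b ON a.course_id = b.id

Result:
student | course     
--------+------------
Chris   | Chemistry  
Olivia  | Programming
Iris    | Chemistry  
Leo     | Calculus   
Quinn   | Chemistry  


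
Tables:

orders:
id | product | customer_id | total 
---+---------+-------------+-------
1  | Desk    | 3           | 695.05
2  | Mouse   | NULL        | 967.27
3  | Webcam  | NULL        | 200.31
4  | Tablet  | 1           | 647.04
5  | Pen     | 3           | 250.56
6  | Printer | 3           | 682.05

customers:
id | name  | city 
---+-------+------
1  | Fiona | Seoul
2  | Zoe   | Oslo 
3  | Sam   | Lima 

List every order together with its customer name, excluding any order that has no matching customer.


INNER JOIN keeps only orders rows whose customer_id matches an id in customers. Walk through each order:
  - order 1 (Desk): customer_id=3 -> matches Sam
  - order 2 (Mouse): customer_id=NULL, no match -> dropped
  - order 3 (Webcam): customer_id=NULL, no match -> dropped
  - order 4 (Tablet): customer_id=1 -> matches Fiona
  - order 5 (Pen): customer_id=3 -> matches Sam
  - order 6 (Printer): customer_id=3 -> matches Sam
So 2 of 6 rows are dropped.

SQL:
SELECT a.product, b.name AS customer
FROM orders a
INNER JOIN customers b ON a.customer_id = b.id

Result:
product | customer
--------+---------
Desk    | Sam     
Tablet  | Fiona   
Pen     | Sam     
Printer | Sam     


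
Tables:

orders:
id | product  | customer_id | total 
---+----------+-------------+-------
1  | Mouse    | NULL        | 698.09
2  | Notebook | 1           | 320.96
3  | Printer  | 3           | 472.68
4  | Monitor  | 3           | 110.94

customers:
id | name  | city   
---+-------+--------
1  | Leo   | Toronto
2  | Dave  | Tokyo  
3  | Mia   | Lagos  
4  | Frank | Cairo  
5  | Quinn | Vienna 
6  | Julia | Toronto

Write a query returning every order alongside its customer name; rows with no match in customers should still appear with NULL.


LEFT JOIN keeps every row from orders (the left table); where customer_id has no match in customers, the customer columns become NULL. Walk through each order:
  - order 1 (Mouse): customer_id=NULL, no match -> kept with NULL
  - order 2 (Notebook): customer_id=1 -> matches Leo
  - order 3 (Printer): customer_id=3 -> matches Mia
  - order 4 (Monitor): customer_id=3 -> matches Mia
All 4 rows appear; 1 has NULL customer.

SQL:
SELECT a.product, b.name AS customer
FROM orders a
LEFT JOIN customers b ON a.customer_id = b.id

Result:
product  | customer
---------+---------
Mouse    | NULL    
Notebook | Leo     
Printer  | Mia     
Monitor  | Mia     


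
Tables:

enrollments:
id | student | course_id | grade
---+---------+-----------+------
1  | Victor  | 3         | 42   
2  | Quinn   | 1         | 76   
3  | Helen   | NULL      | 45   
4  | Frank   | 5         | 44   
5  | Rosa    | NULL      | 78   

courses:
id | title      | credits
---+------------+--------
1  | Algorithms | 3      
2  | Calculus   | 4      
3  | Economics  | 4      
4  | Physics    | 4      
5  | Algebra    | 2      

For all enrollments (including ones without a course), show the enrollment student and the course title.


LEFT JOIN keeps every row from enrollments (the left table); where course_id has no match in courses, the course columns become NULL. Walk through each enrollment:
  - enrollment 1 (Victor): course_id=3 -> matches Economics
  - enrollment 2 (Quinn): course_id=1 -> matches Algorithms
  - enrollment 3 (Helen): course_id=NULL, no match -> kept with NULL
  - enrollment 4 (Frank): course_id=5 -> matches Algebra
  - enrollment 5 (Rosa): course_id=NULL, no match -> kept with NULL
All 5 rows appear; 2 have NULL course.

SQL:
SELECT a.student, b.title AS course
FROM enrollments a
LEFT JOIN courses b ON a.course_id = b.id

Result:
student | course    
--------+-----------
Victor  | Economics 
Quinn   | Algorithms
Helen   | NULL      
Frank   | Algebra   
Rosa    | NULL      


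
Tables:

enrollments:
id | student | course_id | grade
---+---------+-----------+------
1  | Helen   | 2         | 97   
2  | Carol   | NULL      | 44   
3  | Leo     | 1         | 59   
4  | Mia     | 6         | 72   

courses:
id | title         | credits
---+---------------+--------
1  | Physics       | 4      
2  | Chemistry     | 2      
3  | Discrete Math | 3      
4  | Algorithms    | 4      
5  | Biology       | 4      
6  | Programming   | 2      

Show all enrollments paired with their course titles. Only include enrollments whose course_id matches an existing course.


INNER JOIN keeps only enrollments rows whose course_id matches an id in courses. Walk through each enrollment:
  - enrollment 1 (Helen): course_id=2 -> matches Chemistry
  - enrollment 2 (Carol): course_id=NULL, no match -> dropped
  - enrollment 3 (Leo): course_id=1 -> matches Physics
  - enrollment 4 (Mia): course_id=6 -> matches Programming
So 1 of 4 rows is dropped.

SQL:
SELECT a.student, b.title AS course
FROM enrollments a
INNER JOIN courses b ON a.course_id = b.id

Result:
student | course     
--------+------------
Helen   | Chemistry  
Leo     | Physics    
Mia     | Programming


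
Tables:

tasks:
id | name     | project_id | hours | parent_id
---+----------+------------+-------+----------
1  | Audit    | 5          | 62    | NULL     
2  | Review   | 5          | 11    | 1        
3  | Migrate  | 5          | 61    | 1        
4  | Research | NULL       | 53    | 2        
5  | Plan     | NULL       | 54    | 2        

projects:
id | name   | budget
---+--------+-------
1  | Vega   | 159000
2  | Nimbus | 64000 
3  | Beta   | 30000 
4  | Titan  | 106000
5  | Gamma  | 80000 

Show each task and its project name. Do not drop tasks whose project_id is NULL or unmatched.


LEFT JOIN keeps every row from tasks (the left table); where project_id has no match in projects, the project columns become NULL. Walk through each task:
  - task 1 (Audit): project_id=5 -> matches Gamma
  - task 2 (Review): project_id=5 -> matches Gamma
  - task 3 (Migrate): project_id=5 -> matches Gamma
  - task 4 (Research): project_id=NULL, no match -> kept with NULL
  - task 5 (Plan): project_id=NULL, no match -> kept with NULL
All 5 rows appear; 2 have NULL project.

SQL:
SELECT a.name, b.name AS project
FROM tasks a
LEFT JOIN projects b ON a.project_id = b.id

Result:
name     | project
---------+--------
Audit    | Gamma  
Review   | Gamma  
Migrate  | Gamma  
Research | NULL   
Plan     | NULL   


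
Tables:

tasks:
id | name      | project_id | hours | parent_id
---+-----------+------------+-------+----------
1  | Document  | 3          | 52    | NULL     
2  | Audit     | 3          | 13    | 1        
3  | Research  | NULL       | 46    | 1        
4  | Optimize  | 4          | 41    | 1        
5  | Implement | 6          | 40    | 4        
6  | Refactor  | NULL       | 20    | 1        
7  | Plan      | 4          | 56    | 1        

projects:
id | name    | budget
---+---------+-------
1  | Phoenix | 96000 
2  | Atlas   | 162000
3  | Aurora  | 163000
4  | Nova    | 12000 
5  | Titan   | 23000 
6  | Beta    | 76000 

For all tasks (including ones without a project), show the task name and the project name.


LEFT JOIN keeps every row from tasks (the left table); where project_id has no match in projects, the project columns become NULL. Walk through each task:
  - task 1 (Document): project_id=3 -> matches Aurora
  - task 2 (Audit): project_id=3 -> matches Aurora
  - task 3 (Research): project_id=NULL, no match -> kept with NULL
  - task 4 (Optimize): project_id=4 -> matches Nova
  - task 5 (Implement): project_id=6 -> matches Beta
  - task 6 (Refactor): project_id=NULL, no match -> kept with NULL
  - task 7 (Plan): project_id=4 -> matches Nova
All 7 rows appear; 2 have NULL project.

SQL:
SELECT a.name, b.name AS project
FROM tasks a
LEFT JOIN projects b ON a.project_id = b.id

Result:
name      | project
----------+--------
Document  | Aurora 
Audit     | Aurora 
Research  | NULL   
Optimize  | Nova   
Implement | Beta   
Refactor  | NULL   
Plan      | Nova   


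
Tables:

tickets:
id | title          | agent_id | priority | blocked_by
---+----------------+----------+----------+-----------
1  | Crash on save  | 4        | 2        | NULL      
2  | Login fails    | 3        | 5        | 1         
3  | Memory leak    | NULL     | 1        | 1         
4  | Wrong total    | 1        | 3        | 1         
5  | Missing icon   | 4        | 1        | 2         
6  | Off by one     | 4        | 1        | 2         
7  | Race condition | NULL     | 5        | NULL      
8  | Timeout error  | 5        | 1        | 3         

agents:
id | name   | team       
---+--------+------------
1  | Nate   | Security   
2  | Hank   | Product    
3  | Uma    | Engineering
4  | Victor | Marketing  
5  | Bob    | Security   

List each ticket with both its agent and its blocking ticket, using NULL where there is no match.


Two LEFT JOINs from the same base table tickets: one to agents via agent_id, one to tickets itself via blocked_by. Both are LEFT so every ticket is preserved.
Match against agents:
  - ticket 1 (Crash on save): agent_id=4 -> matches Victor
  - ticket 2 (Login fails): agent_id=3 -> matches Uma
  - ticket 3 (Memory leak): agent_id=NULL, no match -> kept with NULL
  - ticket 4 (Wrong total): agent_id=1 -> matches Nate
  - ticket 5 (Missing icon): agent_id=4 -> matches Victor
  - ticket 6 (Off by one): agent_id=4 -> matches Victor
  - ticket 7 (Race condition): agent_id=NULL, no match -> kept with NULL
  - ticket 8 (Timeout error): agent_id=5 -> matches Bob
Match against tickets (self):
  - ticket 1 (Crash on save): blocked_by=NULL -> NULL
  - ticket 2 (Login fails): blocked_by=1 -> Crash on save
  - ticket 3 (Memory leak): blocked_by=1 -> Crash on save
  - ticket 4 (Wrong total): blocked_by=1 -> Crash on save
  - ticket 5 (Missing icon): blocked_by=2 -> Login fails
  - ticket 6 (Off by one): blocked_by=2 -> Login fails
  - ticket 7 (Race condition): blocked_by=NULL -> NULL
  - ticket 8 (Timeout error): blocked_by=3 -> Memory leak

SQL:
SELECT a.title, b.name AS agent, c.title AS blocked_by
FROM tickets a
LEFT JOIN agents b ON a.agent_id = b.id
LEFT JOIN tickets c ON a.blocked_by = c.id

Result:
title          | agent  | blocked_by   
---------------+--------+--------------
Crash on save  | Victor | NULL         
Login fails    | Uma    | Crash on save
Memory leak    | NULL   | Crash on save
Wrong total    | Nate   | Crash on save
Missing icon   | Victor | Login fails  
Off by one     | Victor | Login fails  
Race condition | NULL   | NULL         
Timeout error  | Bob    | Memory leak  


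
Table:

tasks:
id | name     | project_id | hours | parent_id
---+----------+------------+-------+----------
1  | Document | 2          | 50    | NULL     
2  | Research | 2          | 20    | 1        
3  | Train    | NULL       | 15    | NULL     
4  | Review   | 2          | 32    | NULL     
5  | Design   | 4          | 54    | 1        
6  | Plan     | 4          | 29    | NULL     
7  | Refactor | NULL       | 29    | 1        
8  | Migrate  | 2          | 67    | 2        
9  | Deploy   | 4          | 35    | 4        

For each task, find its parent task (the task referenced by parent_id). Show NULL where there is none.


This is a self-join: tasks is joined to a second copy of itself, matching each row's parent_id to another row's id. Use LEFT JOIN so rows with parent_id=NULL are kept.
  - task 1 (Document): parent_id=NULL -> NULL
  - task 2 (Research): parent_id=1 -> Document
  - task 3 (Train): parent_id=NULL -> NULL
  - task 4 (Review): parent_id=NULL -> NULL
  - task 5 (Design): parent_id=1 -> Document
  - task 6 (Plan): parent_id=NULL -> NULL
  - task 7 (Refactor): parent_id=1 -> Document
  - task 8 (Migrate): parent_id=2 -> Research
  - task 9 (Deploy): parent_id=4 -> Review

SQL:
SELECT a.name AS item, b.name AS parent
FROM tasks a
LEFT JOIN tasks b ON a.parent_id = b.id

Result:
item     | parent  
---------+---------
Document | NULL    
Research | Document
Train    | NULL    
Review   | NULL    
Design   | Document
Plan     | NULL    
Refactor | Document
Migrate  | Research
Deploy   | Review  


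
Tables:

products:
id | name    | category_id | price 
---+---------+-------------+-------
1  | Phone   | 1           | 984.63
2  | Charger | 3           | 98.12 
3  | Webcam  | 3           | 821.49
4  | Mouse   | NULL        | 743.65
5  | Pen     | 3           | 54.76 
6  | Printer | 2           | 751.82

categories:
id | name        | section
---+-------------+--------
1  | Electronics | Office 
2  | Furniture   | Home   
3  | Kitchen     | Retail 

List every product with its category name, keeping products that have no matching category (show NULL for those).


LEFT JOIN keeps every row from products (the left table); where category_id has no match in categories, the category columns become NULL. Walk through each product:
  - product 1 (Phone): category_id=1 -> matches Electronics
  - product 2 (Charger): category_id=3 -> matches Kitchen
  - product 3 (Webcam): category_id=3 -> matches Kitchen
  - product 4 (Mouse): category_id=NULL, no match -> kept with NULL
  - product 5 (Pen): category_id=3 -> matches Kitchen
  - product 6 (Printer): category_id=2 -> matches Furniture
All 6 rows appear; 1 has NULL category.

SQL:
SELECT a.name, b.name AS category
FROM products a
LEFT JOIN categories b ON a.category_id = b.id

Result:
name    | category   
--------+------------
Phone   | Electronics
Charger | Kitchen    
Webcam  | Kitchen    
Mouse   | NULL       
Pen     | Kitchen    
Printer | Furniture  


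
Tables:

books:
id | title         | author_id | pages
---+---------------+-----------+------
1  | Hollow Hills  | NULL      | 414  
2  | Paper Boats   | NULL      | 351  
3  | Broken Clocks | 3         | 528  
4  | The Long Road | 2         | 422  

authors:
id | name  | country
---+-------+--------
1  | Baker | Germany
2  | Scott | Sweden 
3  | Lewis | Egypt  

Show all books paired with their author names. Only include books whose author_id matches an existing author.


INNER JOIN keeps only books rows whose author_id matches an id in authors. Walk through each book:
  - book 1 (Hollow Hills): author_id=NULL, no match -> dropped
  - book 2 (Paper Boats): author_id=NULL, no match -> dropped
  - book 3 (Broken Clocks): author_id=3 -> matches Lewis
  - book 4 (The Long Road): author_id=2 -> matches Scott
So 2 of 4 rows are dropped.

SQL:
SELECT a.title, b.name AS author
FROM books a
INNER JOIN authors b ON a.author_id = b.id

Result:
title         | author
--------------+-------
Broken Clocks | Lewis 
The Long Road | Scott 


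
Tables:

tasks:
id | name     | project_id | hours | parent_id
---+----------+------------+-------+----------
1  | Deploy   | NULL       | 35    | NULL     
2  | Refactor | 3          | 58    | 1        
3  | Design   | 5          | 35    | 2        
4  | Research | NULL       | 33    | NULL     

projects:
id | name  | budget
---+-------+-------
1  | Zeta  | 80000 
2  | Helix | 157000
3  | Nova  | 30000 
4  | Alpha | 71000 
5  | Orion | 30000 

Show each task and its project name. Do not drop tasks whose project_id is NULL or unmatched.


LEFT JOIN keeps every row from tasks (the left table); where project_id has no match in projects, the project columns become NULL. Walk through each task:
  - task 1 (Deploy): project_id=NULL, no match -> kept with NULL
  - task 2 (Refactor): project_id=3 -> matches Nova
  - task 3 (Design): project_id=5 -> matches Orion
  - task 4 (Research): project_id=NULL, no match -> kept with NULL
All 4 rows appear; 2 have NULL project.

SQL:
SELECT a.name, b.name AS project
FROM tasks a
LEFT JOIN projects b ON a.project_id = b.id

Result:
name     | project
---------+--------
Deploy   | NULL   
Refactor | Nova   
Design   | Orion  
Research | NULL   


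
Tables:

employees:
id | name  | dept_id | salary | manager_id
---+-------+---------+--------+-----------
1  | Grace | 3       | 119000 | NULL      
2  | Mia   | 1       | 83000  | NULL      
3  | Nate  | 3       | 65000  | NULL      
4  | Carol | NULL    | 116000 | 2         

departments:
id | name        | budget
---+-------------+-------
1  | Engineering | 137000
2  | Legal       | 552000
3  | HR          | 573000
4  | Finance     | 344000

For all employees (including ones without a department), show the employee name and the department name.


LEFT JOIN keeps every row from employees (the left table); where dept_id has no match in departments, the department columns become NULL. Walk through each employee:
  - employee 1 (Grace): dept_id=3 -> matches HR
  - employee 2 (Mia): dept_id=1 -> matches Engineering
  - employee 3 (Nate): dept_id=3 -> matches HR
  - employee 4 (Carol): dept_id=NULL, no match -> kept with NULL
All 4 rows appear; 1 has NULL department.

SQL:
SELECT a.name, b.name AS department
FROM employees a
LEFT JOIN departments b ON a.dept_id = b.id

Result:
name  | department 
------+------------
Grace | HR         
Mia   | Engineering
Nate  | HR         
Carol | NULL       


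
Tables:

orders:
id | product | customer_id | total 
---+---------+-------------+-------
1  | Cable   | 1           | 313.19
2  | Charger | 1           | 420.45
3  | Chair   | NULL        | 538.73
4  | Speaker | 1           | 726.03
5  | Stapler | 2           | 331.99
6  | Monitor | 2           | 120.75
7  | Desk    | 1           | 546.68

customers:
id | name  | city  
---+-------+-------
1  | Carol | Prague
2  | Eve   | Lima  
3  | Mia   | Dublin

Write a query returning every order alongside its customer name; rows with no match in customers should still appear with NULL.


LEFT JOIN keeps every row from orders (the left table); where customer_id has no match in customers, the customer columns become NULL. Walk through each order:
  - order 1 (Cable): customer_id=1 -> matches Carol
  - order 2 (Charger): customer_id=1 -> matches Carol
  - order 3 (Chair): customer_id=NULL, no match -> kept with NULL
  - order 4 (Speaker): customer_id=1 -> matches Carol
  - order 5 (Stapler): customer_id=2 -> matches Eve
  - order 6 (Monitor): customer_id=2 -> matches Eve
  - order 7 (Desk): customer_id=1 -> matches Carol
All 7 rows appear; 1 has NULL customer.

SQL:
SELECT a.product, b.name AS customer
FROM orders a
LEFT JOIN customers b ON a.customer_id = b.id

Result:
product | customer
--------+---------
Cable   | Carol   
Charger | Carol   
Chair   | NULL    
Speaker | Carol   
Stapler | Eve     
Monitor | Eve     
Desk    | Carol   
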